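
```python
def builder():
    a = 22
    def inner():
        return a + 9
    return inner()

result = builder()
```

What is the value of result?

Step 1: builder() defines a = 22.
Step 2: inner() reads a = 22 from enclosing scope, returns 22 + 9 = 31.
Step 3: result = 31

The answer is 31.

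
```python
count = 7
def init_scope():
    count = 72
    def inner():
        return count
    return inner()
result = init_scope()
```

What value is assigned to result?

Step 1: count = 7 globally, but init_scope() defines count = 72 locally.
Step 2: inner() looks up count. Not in local scope, so checks enclosing scope (init_scope) and finds count = 72.
Step 3: result = 72

The answer is 72.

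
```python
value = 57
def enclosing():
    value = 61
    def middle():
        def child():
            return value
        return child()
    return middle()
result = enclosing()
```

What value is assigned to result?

Step 1: enclosing() defines value = 61. middle() and child() have no local value.
Step 2: child() checks local (none), enclosing middle() (none), enclosing enclosing() and finds value = 61.
Step 3: result = 61

The answer is 61.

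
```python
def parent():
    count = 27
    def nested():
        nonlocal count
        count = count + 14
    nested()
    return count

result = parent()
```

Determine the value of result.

Step 1: parent() sets count = 27.
Step 2: nested() uses nonlocal to modify count in parent's scope: count = 27 + 14 = 41.
Step 3: parent() returns the modified count = 41

The answer is 41.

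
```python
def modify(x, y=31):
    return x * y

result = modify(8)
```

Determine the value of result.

Step 1: modify(8) uses default y = 31.
Step 2: Returns 8 * 31 = 248.
Step 3: result = 248

The answer is 248.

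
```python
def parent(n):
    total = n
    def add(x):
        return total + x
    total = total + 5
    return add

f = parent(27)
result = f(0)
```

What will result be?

Step 1: parent(27) sets total = 27, then total = 27 + 5 = 32.
Step 2: Closures capture by reference, so add sees total = 32.
Step 3: f(0) returns 32 + 0 = 32

The answer is 32.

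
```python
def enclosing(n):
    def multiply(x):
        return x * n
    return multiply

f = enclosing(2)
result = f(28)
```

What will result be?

Step 1: enclosing(2) returns multiply closure with n = 2.
Step 2: f(28) computes 28 * 2 = 56.
Step 3: result = 56

The answer is 56.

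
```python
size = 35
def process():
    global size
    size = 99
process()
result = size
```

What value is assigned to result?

Step 1: size = 35 globally.
Step 2: process() declares global size and sets it to 99.
Step 3: After process(), global size = 99. result = 99

The answer is 99.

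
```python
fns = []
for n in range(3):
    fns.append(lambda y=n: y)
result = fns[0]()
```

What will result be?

Step 1: Default argument y=n captures n's value at each iteration.
Step 2: fns[0] captured y = 0 when n was 0.
Step 3: result = 0

The answer is 0.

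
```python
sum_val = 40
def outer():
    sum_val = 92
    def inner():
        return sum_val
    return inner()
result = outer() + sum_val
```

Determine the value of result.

Step 1: Global sum_val = 40. outer() shadows with sum_val = 92.
Step 2: inner() returns enclosing sum_val = 92. outer() = 92.
Step 3: result = 92 + global sum_val (40) = 132

The answer is 132.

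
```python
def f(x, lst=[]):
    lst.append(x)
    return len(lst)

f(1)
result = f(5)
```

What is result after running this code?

Step 1: Mutable default list persists between calls.
Step 2: First call: lst = [1], len = 1. Second call: lst = [1, 5], len = 2.
Step 3: result = 2

The answer is 2.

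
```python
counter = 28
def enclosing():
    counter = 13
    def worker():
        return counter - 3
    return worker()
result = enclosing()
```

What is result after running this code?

Step 1: enclosing() shadows global counter with counter = 13.
Step 2: worker() finds counter = 13 in enclosing scope, computes 13 - 3 = 10.
Step 3: result = 10

The answer is 10.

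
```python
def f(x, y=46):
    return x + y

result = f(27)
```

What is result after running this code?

Step 1: f(27) uses default y = 46.
Step 2: Returns 27 + 46 = 73.
Step 3: result = 73

The answer is 73.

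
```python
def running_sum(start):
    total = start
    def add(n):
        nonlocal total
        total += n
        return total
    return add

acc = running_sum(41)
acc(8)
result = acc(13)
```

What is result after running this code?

Step 1: running_sum(41) creates closure with total = 41.
Step 2: First acc(8): total = 41 + 8 = 49.
Step 3: Second acc(13): total = 49 + 13 = 62. result = 62

The answer is 62.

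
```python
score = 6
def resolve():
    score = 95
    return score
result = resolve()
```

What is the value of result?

Step 1: Global score = 6.
Step 2: resolve() creates local score = 95, shadowing the global.
Step 3: Returns local score = 95. result = 95

The answer is 95.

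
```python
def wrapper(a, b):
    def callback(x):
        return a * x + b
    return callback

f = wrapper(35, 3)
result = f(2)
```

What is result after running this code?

Step 1: wrapper(35, 3) captures a = 35, b = 3.
Step 2: f(2) computes 35 * 2 + 3 = 73.
Step 3: result = 73

The answer is 73.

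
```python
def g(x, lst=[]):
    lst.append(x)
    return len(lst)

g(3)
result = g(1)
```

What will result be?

Step 1: Mutable default list persists between calls.
Step 2: First call: lst = [3], len = 1. Second call: lst = [3, 1], len = 2.
Step 3: result = 2

The answer is 2.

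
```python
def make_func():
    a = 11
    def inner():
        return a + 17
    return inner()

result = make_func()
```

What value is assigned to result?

Step 1: make_func() defines a = 11.
Step 2: inner() reads a = 11 from enclosing scope, returns 11 + 17 = 28.
Step 3: result = 28

The answer is 28.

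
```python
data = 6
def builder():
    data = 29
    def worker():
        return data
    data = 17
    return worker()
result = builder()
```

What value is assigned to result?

Step 1: builder() sets data = 29, then later data = 17.
Step 2: worker() is called after data is reassigned to 17. Closures capture variables by reference, not by value.
Step 3: result = 17

The answer is 17.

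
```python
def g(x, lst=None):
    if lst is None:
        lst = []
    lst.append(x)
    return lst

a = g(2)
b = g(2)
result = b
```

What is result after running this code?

Step 1: None default with guard creates a NEW list each call.
Step 2: a = [2] (fresh list). b = [2] (another fresh list).
Step 3: result = [2] (this is the fix for mutable default)

The answer is [2].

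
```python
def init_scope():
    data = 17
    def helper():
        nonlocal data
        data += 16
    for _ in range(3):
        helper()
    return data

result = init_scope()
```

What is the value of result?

Step 1: data = 17.
Step 2: helper() is called 3 times in a loop, each adding 16 via nonlocal.
Step 3: data = 17 + 16 * 3 = 65

The answer is 65.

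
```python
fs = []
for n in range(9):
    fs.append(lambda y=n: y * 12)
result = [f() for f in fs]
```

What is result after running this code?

Step 1: Default arg y=n captures n at each iteration.
Step 2: fs[k] has y defaulting to k, returns k * 12.
Step 3: result = [0, 12, 24, 36, 48, 60, 72, 84, 96]

The answer is [0, 12, 24, 36, 48, 60, 72, 84, 96].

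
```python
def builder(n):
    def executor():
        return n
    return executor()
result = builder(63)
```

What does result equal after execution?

Step 1: builder(63) binds parameter n = 63.
Step 2: executor() looks up n in enclosing scope and finds the parameter n = 63.
Step 3: result = 63

The answer is 63.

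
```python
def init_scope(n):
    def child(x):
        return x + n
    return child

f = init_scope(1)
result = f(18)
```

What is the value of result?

Step 1: init_scope(1) creates a closure that captures n = 1.
Step 2: f(18) calls the closure with x = 18, returning 18 + 1 = 19.
Step 3: result = 19

The answer is 19.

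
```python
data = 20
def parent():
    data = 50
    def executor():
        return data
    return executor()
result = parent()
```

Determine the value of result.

Step 1: data = 20 globally, but parent() defines data = 50 locally.
Step 2: executor() looks up data. Not in local scope, so checks enclosing scope (parent) and finds data = 50.
Step 3: result = 50

The answer is 50.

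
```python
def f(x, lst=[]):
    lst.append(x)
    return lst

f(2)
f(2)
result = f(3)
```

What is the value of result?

Step 1: Mutable default argument gotcha! The list [] is created once.
Step 2: Each call appends to the SAME list: [2], [2, 2], [2, 2, 3].
Step 3: result = [2, 2, 3]

The answer is [2, 2, 3].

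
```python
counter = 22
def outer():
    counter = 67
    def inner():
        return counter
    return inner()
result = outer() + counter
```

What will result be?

Step 1: Global counter = 22. outer() shadows with counter = 67.
Step 2: inner() returns enclosing counter = 67. outer() = 67.
Step 3: result = 67 + global counter (22) = 89

The answer is 89.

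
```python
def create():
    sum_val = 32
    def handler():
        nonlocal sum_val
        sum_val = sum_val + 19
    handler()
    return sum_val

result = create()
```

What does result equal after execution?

Step 1: create() sets sum_val = 32.
Step 2: handler() uses nonlocal to modify sum_val in create's scope: sum_val = 32 + 19 = 51.
Step 3: create() returns the modified sum_val = 51

The answer is 51.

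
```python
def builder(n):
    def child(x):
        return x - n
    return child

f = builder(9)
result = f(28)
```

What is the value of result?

Step 1: builder(9) creates a closure capturing n = 9.
Step 2: f(28) computes 28 - 9 = 19.
Step 3: result = 19

The answer is 19.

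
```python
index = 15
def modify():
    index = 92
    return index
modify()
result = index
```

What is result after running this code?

Step 1: Global index = 15.
Step 2: modify() creates local index = 92 (shadow, not modification).
Step 3: After modify() returns, global index is unchanged. result = 15

The answer is 15.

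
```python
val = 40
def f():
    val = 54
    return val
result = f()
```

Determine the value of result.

Step 1: Global val = 40.
Step 2: f() creates local val = 54, shadowing the global.
Step 3: Returns local val = 54. result = 54

The answer is 54.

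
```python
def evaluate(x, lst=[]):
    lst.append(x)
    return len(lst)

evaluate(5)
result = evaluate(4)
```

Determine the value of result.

Step 1: Mutable default list persists between calls.
Step 2: First call: lst = [5], len = 1. Second call: lst = [5, 4], len = 2.
Step 3: result = 2

The answer is 2.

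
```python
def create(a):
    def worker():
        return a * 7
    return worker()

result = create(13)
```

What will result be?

Step 1: create(13) binds parameter a = 13.
Step 2: worker() accesses a = 13 from enclosing scope.
Step 3: result = 13 * 7 = 91

The answer is 91.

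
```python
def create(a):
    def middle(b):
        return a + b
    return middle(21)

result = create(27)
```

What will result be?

Step 1: create(27) passes a = 27.
Step 2: middle(21) has b = 21, reads a = 27 from enclosing.
Step 3: result = 27 + 21 = 48

The answer is 48.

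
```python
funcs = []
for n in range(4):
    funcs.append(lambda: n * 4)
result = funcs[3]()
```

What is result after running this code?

Step 1: All lambdas reference the same variable n (late binding).
Step 2: After the loop, n = 3. Every lambda returns n * 4.
Step 3: funcs[3]() = 3 * 4 = 12

The answer is 12.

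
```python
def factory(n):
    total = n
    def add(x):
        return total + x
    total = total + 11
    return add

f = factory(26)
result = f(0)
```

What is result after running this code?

Step 1: factory(26) sets total = 26, then total = 26 + 11 = 37.
Step 2: Closures capture by reference, so add sees total = 37.
Step 3: f(0) returns 37 + 0 = 37

The answer is 37.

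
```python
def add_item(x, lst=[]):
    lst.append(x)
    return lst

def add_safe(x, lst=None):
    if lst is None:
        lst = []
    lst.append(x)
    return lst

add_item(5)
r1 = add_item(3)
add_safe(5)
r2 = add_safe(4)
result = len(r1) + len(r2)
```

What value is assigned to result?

Step 1: add_item shares mutable default: after 2 calls, lst = [5, 3], len = 2.
Step 2: add_safe creates fresh list each time: r2 = [4], len = 1.
Step 3: result = 2 + 1 = 3

The answer is 3.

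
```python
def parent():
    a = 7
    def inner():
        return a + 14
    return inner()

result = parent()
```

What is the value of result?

Step 1: parent() defines a = 7.
Step 2: inner() reads a = 7 from enclosing scope, returns 7 + 14 = 21.
Step 3: result = 21

The answer is 21.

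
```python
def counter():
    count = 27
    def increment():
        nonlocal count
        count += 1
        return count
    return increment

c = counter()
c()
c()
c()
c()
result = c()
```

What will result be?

Step 1: counter() creates closure with count = 27.
Step 2: Each c() call increments count via nonlocal. After 5 calls: 27 + 5 = 32.
Step 3: result = 32

The answer is 32.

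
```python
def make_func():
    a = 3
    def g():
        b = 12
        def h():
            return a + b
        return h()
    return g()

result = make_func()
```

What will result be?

Step 1: make_func() defines a = 3. g() defines b = 12.
Step 2: h() accesses both from enclosing scopes: a = 3, b = 12.
Step 3: result = 3 + 12 = 15

The answer is 15.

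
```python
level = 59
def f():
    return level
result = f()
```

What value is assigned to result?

Step 1: level = 59 is defined in the global scope.
Step 2: f() looks up level. No local level exists, so Python checks the global scope via LEGB rule and finds level = 59.
Step 3: result = 59

The answer is 59.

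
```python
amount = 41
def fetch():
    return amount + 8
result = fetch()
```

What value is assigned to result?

Step 1: amount = 41 is defined globally.
Step 2: fetch() looks up amount from global scope = 41, then computes 41 + 8 = 49.
Step 3: result = 49

The answer is 49.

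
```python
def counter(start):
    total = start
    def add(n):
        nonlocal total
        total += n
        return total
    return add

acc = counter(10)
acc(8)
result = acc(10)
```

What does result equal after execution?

Step 1: counter(10) creates closure with total = 10.
Step 2: First acc(8): total = 10 + 8 = 18.
Step 3: Second acc(10): total = 18 + 10 = 28. result = 28

The answer is 28.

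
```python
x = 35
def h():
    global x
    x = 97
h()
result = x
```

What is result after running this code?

Step 1: x = 35 globally.
Step 2: h() declares global x and sets it to 97.
Step 3: After h(), global x = 97. result = 97

The answer is 97.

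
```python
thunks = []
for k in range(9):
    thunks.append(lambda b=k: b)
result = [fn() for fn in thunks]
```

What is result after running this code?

Step 1: Default arg b=k captures k at each iteration.
Step 2: Each lambda has its own default: 0, 1, ..., 8.
Step 3: result = [0, 1, 2, 3, 4, 5, 6, 7, 8]

The answer is [0, 1, 2, 3, 4, 5, 6, 7, 8].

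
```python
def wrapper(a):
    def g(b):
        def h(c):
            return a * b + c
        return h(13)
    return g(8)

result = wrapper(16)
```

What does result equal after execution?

Step 1: a = 16, b = 8, c = 13.
Step 2: h() computes a * b + c = 16 * 8 + 13 = 141.
Step 3: result = 141

The answer is 141.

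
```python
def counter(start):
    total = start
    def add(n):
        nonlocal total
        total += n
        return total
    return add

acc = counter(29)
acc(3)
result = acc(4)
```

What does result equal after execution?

Step 1: counter(29) creates closure with total = 29.
Step 2: First acc(3): total = 29 + 3 = 32.
Step 3: Second acc(4): total = 32 + 4 = 36. result = 36

The answer is 36.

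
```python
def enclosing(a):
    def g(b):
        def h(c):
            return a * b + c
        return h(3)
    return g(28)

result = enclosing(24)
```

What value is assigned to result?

Step 1: a = 24, b = 28, c = 3.
Step 2: h() computes a * b + c = 24 * 28 + 3 = 675.
Step 3: result = 675

The answer is 675.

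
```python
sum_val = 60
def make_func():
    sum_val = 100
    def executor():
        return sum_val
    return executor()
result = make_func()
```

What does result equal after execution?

Step 1: sum_val = 60 globally, but make_func() defines sum_val = 100 locally.
Step 2: executor() looks up sum_val. Not in local scope, so checks enclosing scope (make_func) and finds sum_val = 100.
Step 3: result = 100

The answer is 100.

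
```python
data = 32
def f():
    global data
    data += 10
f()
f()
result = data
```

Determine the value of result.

Step 1: data = 32.
Step 2: First f(): data = 32 + 10 = 42.
Step 3: Second f(): data = 42 + 10 = 52. result = 52

The answer is 52.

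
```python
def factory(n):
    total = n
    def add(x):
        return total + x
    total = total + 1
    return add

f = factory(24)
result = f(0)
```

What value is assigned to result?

Step 1: factory(24) sets total = 24, then total = 24 + 1 = 25.
Step 2: Closures capture by reference, so add sees total = 25.
Step 3: f(0) returns 25 + 0 = 25

The answer is 25.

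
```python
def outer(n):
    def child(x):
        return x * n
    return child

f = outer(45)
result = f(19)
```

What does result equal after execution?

Step 1: outer(45) creates a closure capturing n = 45.
Step 2: f(19) computes 19 * 45 = 855.
Step 3: result = 855

The answer is 855.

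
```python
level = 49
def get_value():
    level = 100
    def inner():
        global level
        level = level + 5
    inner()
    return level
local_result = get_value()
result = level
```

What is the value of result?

Step 1: Global level = 49. get_value() creates local level = 100.
Step 2: inner() declares global level and adds 5: global level = 49 + 5 = 54.
Step 3: get_value() returns its local level = 100 (unaffected by inner).
Step 4: result = global level = 54

The answer is 54.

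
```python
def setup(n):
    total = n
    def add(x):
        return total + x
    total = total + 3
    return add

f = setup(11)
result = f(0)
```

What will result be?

Step 1: setup(11) sets total = 11, then total = 11 + 3 = 14.
Step 2: Closures capture by reference, so add sees total = 14.
Step 3: f(0) returns 14 + 0 = 14

The answer is 14.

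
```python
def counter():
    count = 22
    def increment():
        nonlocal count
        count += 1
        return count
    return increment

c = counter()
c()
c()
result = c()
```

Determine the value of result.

Step 1: counter() creates closure with count = 22.
Step 2: Each c() call increments count via nonlocal. After 3 calls: 22 + 3 = 25.
Step 3: result = 25

The answer is 25.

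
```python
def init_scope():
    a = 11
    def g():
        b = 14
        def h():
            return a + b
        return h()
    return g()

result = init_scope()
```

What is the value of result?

Step 1: init_scope() defines a = 11. g() defines b = 14.
Step 2: h() accesses both from enclosing scopes: a = 11, b = 14.
Step 3: result = 11 + 14 = 25

The answer is 25.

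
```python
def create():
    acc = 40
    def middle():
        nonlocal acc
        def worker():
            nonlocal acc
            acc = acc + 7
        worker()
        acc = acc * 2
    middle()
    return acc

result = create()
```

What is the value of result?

Step 1: acc = 40.
Step 2: worker() adds 7: acc = 40 + 7 = 47.
Step 3: middle() doubles: acc = 47 * 2 = 94.
Step 4: result = 94

The answer is 94.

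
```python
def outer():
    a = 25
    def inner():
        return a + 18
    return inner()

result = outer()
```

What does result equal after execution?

Step 1: outer() defines a = 25.
Step 2: inner() reads a = 25 from enclosing scope, returns 25 + 18 = 43.
Step 3: result = 43

The answer is 43.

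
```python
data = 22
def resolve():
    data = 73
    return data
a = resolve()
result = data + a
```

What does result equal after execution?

Step 1: Global data = 22. resolve() returns local data = 73.
Step 2: a = 73. Global data still = 22.
Step 3: result = 22 + 73 = 95

The answer is 95.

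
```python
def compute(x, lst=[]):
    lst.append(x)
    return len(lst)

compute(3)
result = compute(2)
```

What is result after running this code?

Step 1: Mutable default list persists between calls.
Step 2: First call: lst = [3], len = 1. Second call: lst = [3, 2], len = 2.
Step 3: result = 2

The answer is 2.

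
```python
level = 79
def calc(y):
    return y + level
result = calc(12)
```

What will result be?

Step 1: level = 79 is defined globally.
Step 2: calc(12) uses parameter y = 12 and looks up level from global scope = 79.
Step 3: result = 12 + 79 = 91

The answer is 91.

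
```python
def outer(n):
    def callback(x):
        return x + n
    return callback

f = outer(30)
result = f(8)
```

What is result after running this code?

Step 1: outer(30) creates a closure that captures n = 30.
Step 2: f(8) calls the closure with x = 8, returning 8 + 30 = 38.
Step 3: result = 38

The answer is 38.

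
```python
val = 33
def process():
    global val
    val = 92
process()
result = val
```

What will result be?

Step 1: val = 33 globally.
Step 2: process() declares global val and sets it to 92.
Step 3: After process(), global val = 92. result = 92

The answer is 92.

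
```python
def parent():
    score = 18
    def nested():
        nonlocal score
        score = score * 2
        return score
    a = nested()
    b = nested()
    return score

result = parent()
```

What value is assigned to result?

Step 1: score starts at 18.
Step 2: First nested(): score = 18 * 2 = 36.
Step 3: Second nested(): score = 36 * 2 = 72.
Step 4: result = 72

The answer is 72.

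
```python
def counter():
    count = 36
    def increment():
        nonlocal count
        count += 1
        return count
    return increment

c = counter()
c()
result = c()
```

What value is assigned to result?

Step 1: counter() creates closure with count = 36.
Step 2: Each c() call increments count via nonlocal. After 2 calls: 36 + 2 = 38.
Step 3: result = 38

The answer is 38.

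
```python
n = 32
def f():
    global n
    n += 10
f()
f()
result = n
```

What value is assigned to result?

Step 1: n = 32.
Step 2: First f(): n = 32 + 10 = 42.
Step 3: Second f(): n = 42 + 10 = 52. result = 52

The answer is 52.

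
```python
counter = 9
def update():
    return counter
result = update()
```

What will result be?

Step 1: counter = 9 is defined in the global scope.
Step 2: update() looks up counter. No local counter exists, so Python checks the global scope via LEGB rule and finds counter = 9.
Step 3: result = 9

The answer is 9.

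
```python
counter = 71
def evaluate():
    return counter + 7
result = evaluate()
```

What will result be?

Step 1: counter = 71 is defined globally.
Step 2: evaluate() looks up counter from global scope = 71, then computes 71 + 7 = 78.
Step 3: result = 78

The answer is 78.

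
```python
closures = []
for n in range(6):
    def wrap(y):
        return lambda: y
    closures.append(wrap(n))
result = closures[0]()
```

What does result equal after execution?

Step 1: wrap(n) creates a new scope capturing y = n at call time.
Step 2: closures[0] = wrap(0), so its lambda captures y = 0.
Step 3: result = 0 (closure factory fixes late binding)

The answer is 0.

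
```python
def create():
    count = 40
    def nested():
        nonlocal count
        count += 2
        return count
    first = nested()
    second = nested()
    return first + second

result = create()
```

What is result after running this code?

Step 1: count starts at 40.
Step 2: First call: count = 40 + 2 = 42, returns 42.
Step 3: Second call: count = 42 + 2 = 44, returns 44.
Step 4: result = 42 + 44 = 86

The answer is 86.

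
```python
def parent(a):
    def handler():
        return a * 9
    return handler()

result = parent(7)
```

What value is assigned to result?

Step 1: parent(7) binds parameter a = 7.
Step 2: handler() accesses a = 7 from enclosing scope.
Step 3: result = 7 * 9 = 63

The answer is 63.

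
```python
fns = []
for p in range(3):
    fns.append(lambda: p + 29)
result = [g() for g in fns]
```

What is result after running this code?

Step 1: All lambdas capture p by reference. After the loop, p = 2.
Step 2: Each call returns 2 + 29 = 31.
Step 3: result = [31, 31, 31]

The answer is [31, 31, 31].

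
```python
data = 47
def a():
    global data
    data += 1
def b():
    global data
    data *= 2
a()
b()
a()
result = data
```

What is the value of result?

Step 1: data = 47.
Step 2: a(): data = 47 + 1 = 48.
Step 3: b(): data = 48 * 2 = 96.
Step 4: a(): data = 96 + 1 = 97

The answer is 97.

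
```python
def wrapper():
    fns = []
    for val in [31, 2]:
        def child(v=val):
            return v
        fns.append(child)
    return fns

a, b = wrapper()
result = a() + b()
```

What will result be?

Step 1: Default argument v=val captures val at each iteration.
Step 2: a() returns 31 (captured at first iteration), b() returns 2 (captured at second).
Step 3: result = 31 + 2 = 33

The answer is 33.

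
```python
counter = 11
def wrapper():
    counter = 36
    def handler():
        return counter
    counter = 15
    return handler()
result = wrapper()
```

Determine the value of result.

Step 1: wrapper() sets counter = 36, then later counter = 15.
Step 2: handler() is called after counter is reassigned to 15. Closures capture variables by reference, not by value.
Step 3: result = 15

The answer is 15.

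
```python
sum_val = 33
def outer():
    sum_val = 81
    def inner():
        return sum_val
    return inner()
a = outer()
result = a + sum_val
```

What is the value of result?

Step 1: outer() has local sum_val = 81. inner() reads from enclosing.
Step 2: outer() returns 81. Global sum_val = 33 unchanged.
Step 3: result = 81 + 33 = 114

The answer is 114.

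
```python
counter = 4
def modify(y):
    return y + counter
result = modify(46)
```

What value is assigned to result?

Step 1: counter = 4 is defined globally.
Step 2: modify(46) uses parameter y = 46 and looks up counter from global scope = 4.
Step 3: result = 46 + 4 = 50

The answer is 50.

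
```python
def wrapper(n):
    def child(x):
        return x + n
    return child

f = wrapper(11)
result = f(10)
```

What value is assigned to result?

Step 1: wrapper(11) creates a closure that captures n = 11.
Step 2: f(10) calls the closure with x = 10, returning 10 + 11 = 21.
Step 3: result = 21

The answer is 21.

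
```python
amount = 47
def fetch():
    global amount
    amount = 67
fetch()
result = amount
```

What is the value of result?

Step 1: amount = 47 globally.
Step 2: fetch() declares global amount and sets it to 67.
Step 3: After fetch(), global amount = 67. result = 67

The answer is 67.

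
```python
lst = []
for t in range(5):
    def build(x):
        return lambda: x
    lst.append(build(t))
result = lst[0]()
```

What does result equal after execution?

Step 1: build(t) creates a new scope capturing x = t at call time.
Step 2: lst[0] = build(0), so its lambda captures x = 0.
Step 3: result = 0 (closure factory fixes late binding)

The answer is 0.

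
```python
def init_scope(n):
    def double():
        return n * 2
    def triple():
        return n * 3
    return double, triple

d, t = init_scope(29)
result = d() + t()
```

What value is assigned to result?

Step 1: Both closures capture the same n = 29.
Step 2: d() = 29 * 2 = 58, t() = 29 * 3 = 87.
Step 3: result = 58 + 87 = 145

The answer is 145.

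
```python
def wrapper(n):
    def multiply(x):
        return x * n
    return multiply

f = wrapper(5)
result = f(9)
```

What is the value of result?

Step 1: wrapper(5) returns multiply closure with n = 5.
Step 2: f(9) computes 9 * 5 = 45.
Step 3: result = 45

The answer is 45.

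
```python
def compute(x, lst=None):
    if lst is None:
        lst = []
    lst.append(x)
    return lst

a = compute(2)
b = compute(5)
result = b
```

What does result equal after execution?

Step 1: None default with guard creates a NEW list each call.
Step 2: a = [2] (fresh list). b = [5] (another fresh list).
Step 3: result = [5] (this is the fix for mutable default)

The answer is [5].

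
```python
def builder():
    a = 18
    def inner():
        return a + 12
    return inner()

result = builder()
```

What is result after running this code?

Step 1: builder() defines a = 18.
Step 2: inner() reads a = 18 from enclosing scope, returns 18 + 12 = 30.
Step 3: result = 30

The answer is 30.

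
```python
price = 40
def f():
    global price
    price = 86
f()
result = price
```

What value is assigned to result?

Step 1: price = 40 globally.
Step 2: f() declares global price and sets it to 86.
Step 3: After f(), global price = 86. result = 86

The answer is 86.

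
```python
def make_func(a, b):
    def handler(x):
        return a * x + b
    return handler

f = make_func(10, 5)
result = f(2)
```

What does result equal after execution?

Step 1: make_func(10, 5) captures a = 10, b = 5.
Step 2: f(2) computes 10 * 2 + 5 = 25.
Step 3: result = 25

The answer is 25.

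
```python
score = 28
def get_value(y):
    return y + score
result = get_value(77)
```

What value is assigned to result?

Step 1: score = 28 is defined globally.
Step 2: get_value(77) uses parameter y = 77 and looks up score from global scope = 28.
Step 3: result = 77 + 28 = 105

The answer is 105.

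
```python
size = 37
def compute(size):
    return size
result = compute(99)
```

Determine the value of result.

Step 1: Global size = 37.
Step 2: compute(99) takes parameter size = 99, which shadows the global.
Step 3: result = 99

The answer is 99.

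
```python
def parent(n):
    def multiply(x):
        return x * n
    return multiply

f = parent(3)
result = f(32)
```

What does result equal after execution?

Step 1: parent(3) returns multiply closure with n = 3.
Step 2: f(32) computes 32 * 3 = 96.
Step 3: result = 96

The answer is 96.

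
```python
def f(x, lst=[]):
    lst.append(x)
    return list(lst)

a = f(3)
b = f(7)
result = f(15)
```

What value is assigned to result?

Step 1: Default list is shared. list() creates copies for return values.
Step 2: Internal list grows: [3] -> [3, 7] -> [3, 7, 15].
Step 3: result = [3, 7, 15]

The answer is [3, 7, 15].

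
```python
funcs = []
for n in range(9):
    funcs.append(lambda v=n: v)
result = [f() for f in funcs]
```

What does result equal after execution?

Step 1: Default arg v=n captures n at each iteration.
Step 2: Each lambda has its own default: 0, 1, ..., 8.
Step 3: result = [0, 1, 2, 3, 4, 5, 6, 7, 8]

The answer is [0, 1, 2, 3, 4, 5, 6, 7, 8].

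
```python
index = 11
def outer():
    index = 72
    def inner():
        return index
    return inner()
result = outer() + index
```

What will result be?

Step 1: Global index = 11. outer() shadows with index = 72.
Step 2: inner() returns enclosing index = 72. outer() = 72.
Step 3: result = 72 + global index (11) = 83

The answer is 83.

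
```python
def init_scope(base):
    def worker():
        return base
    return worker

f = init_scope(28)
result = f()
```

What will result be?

Step 1: init_scope(28) creates closure capturing base = 28.
Step 2: f() returns the captured base = 28.
Step 3: result = 28

The answer is 28.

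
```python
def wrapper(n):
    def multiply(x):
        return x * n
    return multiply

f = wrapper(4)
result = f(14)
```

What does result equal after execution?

Step 1: wrapper(4) returns multiply closure with n = 4.
Step 2: f(14) computes 14 * 4 = 56.
Step 3: result = 56

The answer is 56.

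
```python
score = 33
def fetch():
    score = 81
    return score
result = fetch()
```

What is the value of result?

Step 1: Global score = 33.
Step 2: fetch() creates local score = 81, shadowing the global.
Step 3: Returns local score = 81. result = 81

The answer is 81.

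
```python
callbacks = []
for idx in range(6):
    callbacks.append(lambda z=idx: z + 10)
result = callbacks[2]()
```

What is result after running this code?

Step 1: Default argument z=idx captures idx's value at definition time.
Step 2: callbacks[2] was defined when idx = 2, so z defaults to 2.
Step 3: result = 2 + 10 = 12 (default arg fixes the late binding issue)

The answer is 12.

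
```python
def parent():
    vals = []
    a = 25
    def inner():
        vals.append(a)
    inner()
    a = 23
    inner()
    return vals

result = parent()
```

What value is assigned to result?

Step 1: a = 25. inner() appends current a to vals.
Step 2: First inner(): appends 25. Then a = 23.
Step 3: Second inner(): appends 23 (closure sees updated a). result = [25, 23]

The answer is [25, 23].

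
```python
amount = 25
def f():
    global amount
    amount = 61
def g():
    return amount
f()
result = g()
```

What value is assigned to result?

Step 1: amount = 25.
Step 2: f() sets global amount = 61.
Step 3: g() reads global amount = 61. result = 61

The answer is 61.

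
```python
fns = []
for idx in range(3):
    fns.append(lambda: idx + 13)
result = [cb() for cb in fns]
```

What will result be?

Step 1: All lambdas capture idx by reference. After the loop, idx = 2.
Step 2: Each call returns 2 + 13 = 15.
Step 3: result = [15, 15, 15]

The answer is [15, 15, 15].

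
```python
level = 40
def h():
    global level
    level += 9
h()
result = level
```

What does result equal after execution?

Step 1: level = 40 globally.
Step 2: h() modifies global level: level += 9 = 49.
Step 3: result = 49

The answer is 49.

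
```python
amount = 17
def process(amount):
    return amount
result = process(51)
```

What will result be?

Step 1: Global amount = 17.
Step 2: process(51) takes parameter amount = 51, which shadows the global.
Step 3: result = 51

The answer is 51.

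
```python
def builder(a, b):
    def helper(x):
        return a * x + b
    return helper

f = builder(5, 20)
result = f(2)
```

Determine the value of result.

Step 1: builder(5, 20) captures a = 5, b = 20.
Step 2: f(2) computes 5 * 2 + 20 = 30.
Step 3: result = 30

The answer is 30.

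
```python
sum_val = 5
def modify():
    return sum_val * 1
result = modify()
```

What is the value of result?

Step 1: sum_val = 5 is defined globally.
Step 2: modify() looks up sum_val from global scope = 5, then computes 5 * 1 = 5.
Step 3: result = 5

The answer is 5.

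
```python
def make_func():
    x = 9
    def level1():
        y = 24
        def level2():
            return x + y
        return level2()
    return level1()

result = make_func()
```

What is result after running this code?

Step 1: x = 9 in make_func. y = 24 in level1.
Step 2: level2() reads x = 9 and y = 24 from enclosing scopes.
Step 3: result = 9 + 24 = 33

The answer is 33.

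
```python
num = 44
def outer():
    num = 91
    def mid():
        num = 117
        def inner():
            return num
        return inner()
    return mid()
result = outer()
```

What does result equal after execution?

Step 1: Three levels of shadowing: global 44, outer 91, mid 117.
Step 2: inner() finds num = 117 in enclosing mid() scope.
Step 3: result = 117

The answer is 117.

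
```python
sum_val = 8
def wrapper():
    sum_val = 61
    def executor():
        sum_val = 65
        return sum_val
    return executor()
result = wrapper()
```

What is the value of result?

Step 1: Three scopes define sum_val: global (8), wrapper (61), executor (65).
Step 2: executor() has its own local sum_val = 65, which shadows both enclosing and global.
Step 3: result = 65 (local wins in LEGB)

The answer is 65.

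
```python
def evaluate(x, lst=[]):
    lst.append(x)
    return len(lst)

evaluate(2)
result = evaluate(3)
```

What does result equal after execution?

Step 1: Mutable default list persists between calls.
Step 2: First call: lst = [2], len = 1. Second call: lst = [2, 3], len = 2.
Step 3: result = 2

The answer is 2.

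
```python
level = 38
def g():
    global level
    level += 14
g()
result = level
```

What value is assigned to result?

Step 1: level = 38 globally.
Step 2: g() modifies global level: level += 14 = 52.
Step 3: result = 52

The answer is 52.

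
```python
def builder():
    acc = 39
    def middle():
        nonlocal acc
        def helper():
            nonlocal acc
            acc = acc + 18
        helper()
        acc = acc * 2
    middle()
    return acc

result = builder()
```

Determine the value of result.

Step 1: acc = 39.
Step 2: helper() adds 18: acc = 39 + 18 = 57.
Step 3: middle() doubles: acc = 57 * 2 = 114.
Step 4: result = 114

The answer is 114.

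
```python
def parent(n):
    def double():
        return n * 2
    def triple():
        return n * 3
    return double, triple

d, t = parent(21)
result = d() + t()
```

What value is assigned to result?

Step 1: Both closures capture the same n = 21.
Step 2: d() = 21 * 2 = 42, t() = 21 * 3 = 63.
Step 3: result = 42 + 63 = 105

The answer is 105.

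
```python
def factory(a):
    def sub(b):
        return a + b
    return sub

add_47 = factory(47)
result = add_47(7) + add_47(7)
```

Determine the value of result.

Step 1: add_47 captures a = 47.
Step 2: add_47(7) = 47 + 7 = 54, called twice.
Step 3: result = 54 + 54 = 108

The answer is 108.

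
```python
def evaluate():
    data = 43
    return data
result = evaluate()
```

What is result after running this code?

Step 1: evaluate() defines data = 43 in its local scope.
Step 2: return data finds the local variable data = 43.
Step 3: result = 43

The answer is 43.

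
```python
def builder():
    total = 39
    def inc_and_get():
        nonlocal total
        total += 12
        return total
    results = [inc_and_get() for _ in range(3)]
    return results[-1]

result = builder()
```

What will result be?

Step 1: total = 39.
Step 2: Three calls to inc_and_get(), each adding 12.
Step 3: Last value = 39 + 12 * 3 = 75

The answer is 75.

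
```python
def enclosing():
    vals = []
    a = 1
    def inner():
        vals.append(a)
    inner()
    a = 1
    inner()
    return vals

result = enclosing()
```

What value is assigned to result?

Step 1: a = 1. inner() appends current a to vals.
Step 2: First inner(): appends 1. Then a = 1.
Step 3: Second inner(): appends 1 (closure sees updated a). result = [1, 1]

The answer is [1, 1].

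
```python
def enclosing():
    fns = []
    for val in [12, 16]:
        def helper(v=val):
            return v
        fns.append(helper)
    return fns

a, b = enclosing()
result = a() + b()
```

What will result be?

Step 1: Default argument v=val captures val at each iteration.
Step 2: a() returns 12 (captured at first iteration), b() returns 16 (captured at second).
Step 3: result = 12 + 16 = 28

The answer is 28.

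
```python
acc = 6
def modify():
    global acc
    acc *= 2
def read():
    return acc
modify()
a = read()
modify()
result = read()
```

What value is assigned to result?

Step 1: acc = 6.
Step 2: First modify(): acc = 6 * 2 = 12.
Step 3: Second modify(): acc = 12 * 2 = 24.
Step 4: read() returns 24

The answer is 24.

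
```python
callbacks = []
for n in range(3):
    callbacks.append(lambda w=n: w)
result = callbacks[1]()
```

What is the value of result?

Step 1: Default argument w=n captures n's value at each iteration.
Step 2: callbacks[1] captured w = 1 when n was 1.
Step 3: result = 1

The answer is 1.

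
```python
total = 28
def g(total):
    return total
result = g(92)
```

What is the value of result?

Step 1: Global total = 28.
Step 2: g(92) takes parameter total = 92, which shadows the global.
Step 3: result = 92

The answer is 92.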